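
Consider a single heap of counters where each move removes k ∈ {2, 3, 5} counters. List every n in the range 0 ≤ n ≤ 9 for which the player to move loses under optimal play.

Grundy values for subtraction set {2, 3, 5}:
g(0) = mex{} = 0
g(1) = mex{} = 0
g(2) = mex{0} = 1
g(3) = mex{0} = 1
g(4) = mex{0,1} = 2
g(5) = mex{0,1} = 2
g(6) = mex{0,1,2} = 3
g(7) = mex{1,2} = 0
g(8) = mex{1,2,3} = 0
g(9) = mex{0,2,3} = 1
The P-positions (g = 0) in 0..9 are 0, 1, 7, 8.

0, 1, 7, 8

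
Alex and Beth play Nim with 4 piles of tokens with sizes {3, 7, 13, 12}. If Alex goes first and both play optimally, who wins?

Alex wins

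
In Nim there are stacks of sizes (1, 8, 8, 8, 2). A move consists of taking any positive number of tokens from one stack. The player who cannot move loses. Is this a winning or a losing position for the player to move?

Compute the nim-sum pairwise:
1 XOR 8 = 9
9 XOR 8 = 1
1 XOR 8 = 9
9 XOR 2 = 11
The nim-sum is 11 ≠ 0, so this is an N-position: the player to move can win.

Winning position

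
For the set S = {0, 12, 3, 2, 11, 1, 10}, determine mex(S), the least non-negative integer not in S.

4

The values 0, 1, 2, 3 are all present; 4 is the first non-negative integer missing from the set.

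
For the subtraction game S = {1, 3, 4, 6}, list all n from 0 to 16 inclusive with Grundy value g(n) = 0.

0, 2, 7, 9, 14, 16

Grundy values for subtraction set {1, 3, 4, 6}:
k:     0  1  2  3  4  5  6  7  8  9 10 11 12 13 14 15 16
g(k):  0  1  0  1  2  3  2  0  1  0  1  2  3  2  0  1  0
The P-positions (g = 0) in 0..16 are 0, 2, 7, 9, 14, 16.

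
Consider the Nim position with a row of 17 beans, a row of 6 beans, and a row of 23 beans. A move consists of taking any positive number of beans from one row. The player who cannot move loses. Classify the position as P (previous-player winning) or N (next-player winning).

P-position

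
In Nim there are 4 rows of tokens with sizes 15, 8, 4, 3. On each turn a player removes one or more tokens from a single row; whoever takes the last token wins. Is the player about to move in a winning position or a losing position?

Losing position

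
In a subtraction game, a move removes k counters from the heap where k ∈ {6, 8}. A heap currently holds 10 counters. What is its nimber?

Grundy values for subtraction set {6, 8}:
k:     0  1  2  3  4  5  6  7  8  9 10
g(k):  0  0  0  0  0  0  1  1  1  1  1
So g(10) = 1.

1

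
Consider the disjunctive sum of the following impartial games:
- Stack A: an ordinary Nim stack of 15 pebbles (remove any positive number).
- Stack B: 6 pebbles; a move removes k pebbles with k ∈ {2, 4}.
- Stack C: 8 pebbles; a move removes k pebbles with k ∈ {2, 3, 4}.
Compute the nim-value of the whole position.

Stack A is a plain Nim stack of size 15, so its Grundy value is 15.
Build the Grundy sequence for stack B with g(k) = mex{g(k−s) : s ∈ {2, 4}, s ≤ k}:
g(0) = mex{} = 0
g(1) = mex{} = 0
g(2) = mex{0} = 1
g(3) = mex{0} = 1
g(4) = mex{0,1} = 2
g(5) = mex{0,1} = 2
g(6) = mex{1,2} = 0
So g(6) = 0.
Build the Grundy sequence for stack C with g(k) = mex{g(k−s) : s ∈ {2, 3, 4}, s ≤ k}:
k:     0  1  2  3  4  5  6  7  8
g(k):  0  0  1  1  2  2  0  0  1
So g(8) = 1.
The value of a disjunctive sum is the nim-sum of the parts.
Combined value = 15 ⊕ 0 ⊕ 1 = 14.

14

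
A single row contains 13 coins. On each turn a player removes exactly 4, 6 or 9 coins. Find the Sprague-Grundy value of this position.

0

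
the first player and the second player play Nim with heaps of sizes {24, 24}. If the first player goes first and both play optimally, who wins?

Nim-sum: 24 ⊕ 24 = 0.
The nim-sum is 0, so this is a P-position: the player to move is in a losing position under optimal play; the first player is about to move from it and so loses — the second player wins.

the second player wins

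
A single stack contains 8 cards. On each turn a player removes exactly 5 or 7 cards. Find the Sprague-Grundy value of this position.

Grundy values for subtraction set {5, 7}:
g(0) = mex{} = 0
g(1) = mex{} = 0
g(2) = mex{} = 0
g(3) = mex{} = 0
g(4) = mex{} = 0
g(5) = mex{0} = 1
g(6) = mex{0} = 1
g(7) = mex{0} = 1
g(8) = mex{0} = 1
So g(8) = 1.

1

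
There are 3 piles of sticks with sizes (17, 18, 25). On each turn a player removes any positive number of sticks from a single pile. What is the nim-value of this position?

26

Compute the nim-sum pairwise:
17 XOR 18 = 3
3 XOR 25 = 26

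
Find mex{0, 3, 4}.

1

0 is in the set but 1 is not, so the mex is 1.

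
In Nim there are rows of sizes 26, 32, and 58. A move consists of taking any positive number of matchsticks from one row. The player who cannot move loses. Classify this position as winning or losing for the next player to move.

Losing position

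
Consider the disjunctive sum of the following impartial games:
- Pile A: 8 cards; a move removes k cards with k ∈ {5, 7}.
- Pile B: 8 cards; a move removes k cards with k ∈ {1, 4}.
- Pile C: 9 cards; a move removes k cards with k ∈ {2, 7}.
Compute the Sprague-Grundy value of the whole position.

0

For pile A, compute g(0), g(1), … with moves {5, 7}:
k:     0  1  2  3  4  5  6  7  8
g(k):  0  0  0  0  0  1  1  1  1
So g(8) = 1.
Grundy values for pile B (subtraction set {1, 4}):
g(0) = mex{} = 0
g(1) = mex{0} = 1
g(2) = mex{1} = 0
g(3) = mex{0} = 1
g(4) = mex{0,1} = 2
g(5) = mex{1,2} = 0
g(6) = mex{0} = 1
g(7) = mex{1} = 0
g(8) = mex{0,2} = 1
So g(8) = 1.
Build the Grundy sequence for pile C with g(k) = mex{g(k−s) : s ∈ {2, 7}, s ≤ k}:
g(0) = mex{} = 0
g(1) = mex{} = 0
g(2) = mex{0} = 1
g(3) = mex{0} = 1
g(4) = mex{1} = 0
g(5) = mex{1} = 0
g(6) = mex{0} = 1
g(7) = mex{0} = 1
g(8) = mex{0,1} = 2
g(9) = mex{1} = 0
So g(9) = 0.
The value of a disjunctive sum is the nim-sum of the parts.
Combined value = 1 ⊕ 1 ⊕ 0 = 0.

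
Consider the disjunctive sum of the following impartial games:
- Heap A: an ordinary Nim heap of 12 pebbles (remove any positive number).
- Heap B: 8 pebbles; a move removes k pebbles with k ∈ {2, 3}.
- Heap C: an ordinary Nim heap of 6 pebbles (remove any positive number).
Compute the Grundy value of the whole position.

11

Heap A is a plain Nim heap of size 12, so its Grundy value is 12.
For heap B, compute g(0), g(1), … with moves {2, 3}:
g(0) = mex{} = 0
g(1) = mex{} = 0
g(2) = mex{0} = 1
g(3) = mex{0} = 1
g(4) = mex{0,1} = 2
g(5) = mex{1} = 0
g(6) = mex{1,2} = 0
g(7) = mex{0,2} = 1
g(8) = mex{0} = 1
So g(8) = 1.
Heap C is a plain Nim heap of size 6, so its Grundy value is 6.
The value of a disjunctive sum is the nim-sum of the parts.
Combined value = 12 XOR 1 XOR 6 = 11.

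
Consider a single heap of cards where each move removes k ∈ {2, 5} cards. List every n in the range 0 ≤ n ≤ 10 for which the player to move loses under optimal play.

0, 1, 4, 7, 8

Grundy values for subtraction set {2, 5}:
k:     0  1  2  3  4  5  6  7  8  9 10
g(k):  0  0  1  1  0  2  1  0  0  1  1
The P-positions (g = 0) in 0..10 are 0, 1, 4, 7, 8.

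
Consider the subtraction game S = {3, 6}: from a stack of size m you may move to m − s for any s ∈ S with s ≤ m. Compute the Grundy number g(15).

2

Build the Grundy sequence with g(k) = mex{g(k−s) : s ∈ {3, 6}, s ≤ k}:
k:     0  1  2  3  4  5  6  7  8  9 10 11 12 13 14 15
g(k):  0  0  0  1  1  1  2  2  2  0  0  0  1  1  1  2
So g(15) = 2.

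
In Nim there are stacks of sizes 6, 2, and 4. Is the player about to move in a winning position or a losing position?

Compute the nim-sum pairwise:
6 ^ 2 = 4
4 ^ 4 = 0
The nim-sum is 0, so this is a P-position: the player to move is in a losing position under optimal play.

Losing position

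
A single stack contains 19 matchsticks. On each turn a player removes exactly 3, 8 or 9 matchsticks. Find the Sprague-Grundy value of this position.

0

Compute g(0), g(1), … for moves {3, 8, 9}:
k:     0  1  2  3  4  5  6  7  8  9 10 11 12 13 14 15 16 17 18 19
g(k):  0  0  0  1  1  1  0  0  2  1  1  3  0  0  2  1  1  0  0  0
So g(19) = 0.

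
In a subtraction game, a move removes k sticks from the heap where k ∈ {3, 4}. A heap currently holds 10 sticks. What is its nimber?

Grundy values for subtraction set {3, 4}:
k:     0  1  2  3  4  5  6  7  8  9 10
g(k):  0  0  0  1  1  1  2  0  0  0  1
So g(10) = 1.

1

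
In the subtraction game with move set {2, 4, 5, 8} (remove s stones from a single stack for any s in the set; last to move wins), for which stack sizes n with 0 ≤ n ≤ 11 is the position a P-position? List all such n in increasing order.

Build the Grundy sequence with g(k) = mex{g(k−s) : s ∈ {2, 4, 5, 8}, s ≤ k}:
k:     0  1  2  3  4  5  6  7  8  9 10 11
g(k):  0  0  1  1  2  2  3  0  4  1  0  2
The P-positions (g = 0) in 0..11 are 0, 1, 7, 10.

0, 1, 7, 10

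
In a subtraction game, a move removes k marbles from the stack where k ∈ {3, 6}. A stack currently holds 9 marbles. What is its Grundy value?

0

Grundy values for subtraction set {3, 6}:
k:     0  1  2  3  4  5  6  7  8  9
g(k):  0  0  0  1  1  1  2  2  2  0
So g(9) = 0.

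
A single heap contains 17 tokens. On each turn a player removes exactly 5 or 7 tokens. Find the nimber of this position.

Compute g(0), g(1), … for moves {5, 7}:
k:     0  1  2  3  4  5  6  7  8  9 10 11 12 13 14 15 16 17
g(k):  0  0  0  0  0  1  1  1  1  1  2  2  0  0  0  0  0  1
So g(17) = 1.

1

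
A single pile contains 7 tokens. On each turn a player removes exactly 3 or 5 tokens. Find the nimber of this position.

Build the Grundy sequence with g(k) = mex{g(k−s) : s ∈ {3, 5}, s ≤ k}:
g(0) = mex{} = 0
g(1) = mex{} = 0
g(2) = mex{} = 0
g(3) = mex{0} = 1
g(4) = mex{0} = 1
g(5) = mex{0} = 1
g(6) = mex{0,1} = 2
g(7) = mex{0,1} = 2
So g(7) = 2.

2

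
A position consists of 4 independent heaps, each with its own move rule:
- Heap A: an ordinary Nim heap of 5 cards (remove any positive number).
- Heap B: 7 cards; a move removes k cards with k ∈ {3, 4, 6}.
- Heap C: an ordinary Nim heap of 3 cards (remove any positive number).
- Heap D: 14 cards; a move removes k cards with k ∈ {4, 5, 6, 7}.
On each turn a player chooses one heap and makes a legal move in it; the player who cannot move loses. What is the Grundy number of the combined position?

4

Heap A is a plain Nim heap of size 5, so its Grundy value is 5.
Build the Grundy sequence for heap B with g(k) = mex{g(k−s) : s ∈ {3, 4, 6}, s ≤ k}:
g(0) = mex{} = 0
g(1) = mex{} = 0
g(2) = mex{} = 0
g(3) = mex{0} = 1
g(4) = mex{0} = 1
g(5) = mex{0} = 1
g(6) = mex{0,1} = 2
g(7) = mex{0,1} = 2
So g(7) = 2.
Heap C is a plain Nim heap of size 3, so its Grundy value is 3.
For heap D, compute g(0), g(1), … with moves {4, 5, 6, 7}:
g(0) = mex{} = 0
g(1) = mex{} = 0
g(2) = mex{} = 0
g(3) = mex{} = 0
g(4) = mex{0} = 1
g(5) = mex{0} = 1
g(6) = mex{0} = 1
g(7) = mex{0} = 1
g(8) = mex{0,1} = 2
g(9) = mex{0,1} = 2
g(10) = mex{0,1} = 2
g(11) = mex{1} = 0
g(12) = mex{1,2} = 0
g(13) = mex{1,2} = 0
g(14) = mex{1,2} = 0
So g(14) = 0.
The value of a disjunctive sum is the nim-sum of the parts.
Combined value = 5 XOR 2 XOR 3 XOR 0 = 4.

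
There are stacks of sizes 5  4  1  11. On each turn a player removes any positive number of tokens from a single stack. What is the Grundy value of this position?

11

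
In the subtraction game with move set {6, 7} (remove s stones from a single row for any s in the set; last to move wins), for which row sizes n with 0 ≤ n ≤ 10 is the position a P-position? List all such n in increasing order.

Build the Grundy sequence with g(k) = mex{g(k−s) : s ∈ {6, 7}, s ≤ k}:
k:     0  1  2  3  4  5  6  7  8  9 10
g(k):  0  0  0  0  0  0  1  1  1  1  1
The P-positions (g = 0) in 0..10 are 0, 1, 2, 3, 4, 5.

0, 1, 2, 3, 4, 5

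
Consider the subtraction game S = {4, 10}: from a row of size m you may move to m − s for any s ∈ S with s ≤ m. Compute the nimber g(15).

Build the Grundy sequence with g(k) = mex{g(k−s) : s ∈ {4, 10}, s ≤ k}:
k:     0  1  2  3  4  5  6  7  8  9 10 11 12 13 14 15
g(k):  0  0  0  0  1  1  1  1  0  0  2  2  1  1  0  0
So g(15) = 0.

0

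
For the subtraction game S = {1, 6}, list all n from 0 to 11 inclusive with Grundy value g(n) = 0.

Build the Grundy sequence with g(k) = mex{g(k−s) : s ∈ {1, 6}, s ≤ k}:
k:     0  1  2  3  4  5  6  7  8  9 10 11
g(k):  0  1  0  1  0  1  2  0  1  0  1  0
The P-positions (g = 0) in 0..11 are 0, 2, 4, 7, 9, 11.

0, 2, 4, 7, 9, 11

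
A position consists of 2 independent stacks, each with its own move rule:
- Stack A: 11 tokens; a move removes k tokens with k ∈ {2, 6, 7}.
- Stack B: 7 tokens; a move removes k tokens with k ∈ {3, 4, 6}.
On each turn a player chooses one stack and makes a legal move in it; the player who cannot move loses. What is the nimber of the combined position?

3

For stack A, compute g(0), g(1), … with moves {2, 6, 7}:
g(0) = mex{} = 0
g(1) = mex{} = 0
g(2) = mex{0} = 1
g(3) = mex{0} = 1
g(4) = mex{1} = 0
g(5) = mex{1} = 0
g(6) = mex{0} = 1
g(7) = mex{0} = 1
g(8) = mex{0,1} = 2
g(9) = mex{1} = 0
g(10) = mex{0,1,2} = 3
g(11) = mex{0} = 1
So g(11) = 1.
Grundy values for stack B (subtraction set {3, 4, 6}):
k:     0  1  2  3  4  5  6  7
g(k):  0  0  0  1  1  1  2  2
So g(7) = 2.
By the Sprague-Grundy theorem, the Grundy value of a sum of independent games is the XOR of the component values.
Combined value = 1 ⊕ 2 = 3.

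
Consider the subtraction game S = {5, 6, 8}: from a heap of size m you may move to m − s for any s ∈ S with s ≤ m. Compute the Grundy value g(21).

1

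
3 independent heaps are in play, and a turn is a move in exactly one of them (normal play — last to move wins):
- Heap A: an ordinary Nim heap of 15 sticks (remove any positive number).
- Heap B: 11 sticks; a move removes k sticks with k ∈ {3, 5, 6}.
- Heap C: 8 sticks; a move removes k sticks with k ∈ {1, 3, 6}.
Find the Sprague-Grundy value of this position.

Heap A is a plain Nim heap of size 15, so its Grundy value is 15.
Grundy values for heap B (subtraction set {3, 5, 6}):
g(0) = mex{} = 0
g(1) = mex{} = 0
g(2) = mex{} = 0
g(3) = mex{0} = 1
g(4) = mex{0} = 1
g(5) = mex{0} = 1
g(6) = mex{0,1} = 2
g(7) = mex{0,1} = 2
g(8) = mex{0,1} = 2
g(9) = mex{1,2} = 0
g(10) = mex{1,2} = 0
g(11) = mex{1,2} = 0
So g(11) = 0.
Build the Grundy sequence for heap C with g(k) = mex{g(k−s) : s ∈ {1, 3, 6}, s ≤ k}:
g(0) = mex{} = 0
g(1) = mex{0} = 1
g(2) = mex{1} = 0
g(3) = mex{0} = 1
g(4) = mex{1} = 0
g(5) = mex{0} = 1
g(6) = mex{0,1} = 2
g(7) = mex{0,1,2} = 3
g(8) = mex{0,1,3} = 2
So g(8) = 2.
By the Sprague-Grundy theorem, the Grundy value of a sum of independent games is the XOR of the component values.
Combined value = 15 XOR 0 XOR 2 = 13.

13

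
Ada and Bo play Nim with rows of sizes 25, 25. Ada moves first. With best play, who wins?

Bo wins

Compute the nim-sum pairwise:
25 ⊕ 25 = 0
The nim-sum is 0, so this is a P-position: the player to move is in a losing position under optimal play; Ada is about to move from it and so loses — Bo wins.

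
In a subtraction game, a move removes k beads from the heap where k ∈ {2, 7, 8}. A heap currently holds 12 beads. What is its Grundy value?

1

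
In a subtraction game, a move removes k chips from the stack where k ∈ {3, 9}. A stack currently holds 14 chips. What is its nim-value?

Compute g(0), g(1), … for moves {3, 9}:
k:     0  1  2  3  4  5  6  7  8  9 10 11 12 13 14
g(k):  0  0  0  1  1  1  0  0  0  1  1  1  0  0  0
So g(14) = 0.

0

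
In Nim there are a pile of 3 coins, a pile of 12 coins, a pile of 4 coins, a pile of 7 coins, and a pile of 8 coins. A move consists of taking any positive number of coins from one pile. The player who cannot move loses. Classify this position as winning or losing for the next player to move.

Winning position

Nim-sum: 3 XOR 12 XOR 4 XOR 7 XOR 8 = 4.
The nim-sum is 4 ≠ 0, so this is an N-position: the player to move can win.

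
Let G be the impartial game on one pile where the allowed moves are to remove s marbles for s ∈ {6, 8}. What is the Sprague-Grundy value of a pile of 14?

Build the Grundy sequence with g(k) = mex{g(k−s) : s ∈ {6, 8}, s ≤ k}:
k:     0  1  2  3  4  5  6  7  8  9 10 11 12 13 14
g(k):  0  0  0  0  0  0  1  1  1  1  1  1  2  2  0
So g(14) = 0.

0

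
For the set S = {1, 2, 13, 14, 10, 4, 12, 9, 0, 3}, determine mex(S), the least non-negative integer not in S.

5

The values 0, 1, 2, 3, 4 are all present; 5 is the first non-negative integer missing from the set.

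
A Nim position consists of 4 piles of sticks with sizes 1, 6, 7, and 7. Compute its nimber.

In binary:
  001  (1)
  110  (6)
  111  (7)
  111  (7)
  ---
  111  (7)

7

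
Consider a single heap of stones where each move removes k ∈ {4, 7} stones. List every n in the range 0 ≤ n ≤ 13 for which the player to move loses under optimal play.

0, 1, 2, 3, 11, 12, 13

Grundy values for subtraction set {4, 7}:
k:     0  1  2  3  4  5  6  7  8  9 10 11 12 13
g(k):  0  0  0  0  1  1  1  1  2  2  2  0  0  0
The P-positions (g = 0) in 0..13 are 0, 1, 2, 3, 11, 12, 13.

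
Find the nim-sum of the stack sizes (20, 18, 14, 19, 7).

28

Write each in binary and XOR column by column:
  10100  (20)
  10010  (18)
  01110  (14)
  10011  (19)
  00111  (7)
  -----
  11100  (28)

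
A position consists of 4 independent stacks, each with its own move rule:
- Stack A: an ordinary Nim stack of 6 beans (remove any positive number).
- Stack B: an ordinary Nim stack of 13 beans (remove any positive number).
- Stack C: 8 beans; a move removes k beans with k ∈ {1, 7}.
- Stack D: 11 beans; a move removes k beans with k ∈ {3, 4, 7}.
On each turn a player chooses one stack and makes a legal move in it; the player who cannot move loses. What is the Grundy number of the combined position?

11

Stack A is a plain Nim stack of size 6, so its Grundy value is 6.
Stack B is a plain Nim stack of size 13, so its Grundy value is 13.
Build the Grundy sequence for stack C with g(k) = mex{g(k−s) : s ∈ {1, 7}, s ≤ k}:
k:     0  1  2  3  4  5  6  7  8
g(k):  0  1  0  1  0  1  0  1  0
So g(8) = 0.
For stack D, compute g(0), g(1), … with moves {3, 4, 7}:
k:     0  1  2  3  4  5  6  7  8  9 10 11
g(k):  0  0  0  1  1  1  2  2  2  3  0  0
So g(11) = 0.
The value of a disjunctive sum is the nim-sum of the parts.
Combined value = 6 XOR 13 XOR 0 XOR 0 = 11.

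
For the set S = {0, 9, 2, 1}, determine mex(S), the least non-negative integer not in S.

3

The values 0, 1, 2 are all present; 3 is the first non-negative integer missing from the set.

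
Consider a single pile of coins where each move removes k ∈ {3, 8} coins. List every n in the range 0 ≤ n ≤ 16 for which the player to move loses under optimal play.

0, 1, 2, 6, 7, 11, 12, 13

Grundy values for subtraction set {3, 8}:
k:     0  1  2  3  4  5  6  7  8  9 10 11 12 13 14 15 16
g(k):  0  0  0  1  1  1  0  0  2  1  1  0  0  0  1  1  1
The P-positions (g = 0) in 0..16 are 0, 1, 2, 6, 7, 11, 12, 13.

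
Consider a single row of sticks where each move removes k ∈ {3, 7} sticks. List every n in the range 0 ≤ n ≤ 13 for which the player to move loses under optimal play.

0, 1, 2, 6, 10, 11, 12

Compute g(0), g(1), … for moves {3, 7}:
g(0) = mex{} = 0
g(1) = mex{} = 0
g(2) = mex{} = 0
g(3) = mex{0} = 1
g(4) = mex{0} = 1
g(5) = mex{0} = 1
g(6) = mex{1} = 0
g(7) = mex{0,1} = 2
g(8) = mex{0,1} = 2
g(9) = mex{0} = 1
g(10) = mex{1,2} = 0
g(11) = mex{1,2} = 0
g(12) = mex{1} = 0
g(13) = mex{0} = 1
The P-positions (g = 0) in 0..13 are 0, 1, 2, 6, 10, 11, 12.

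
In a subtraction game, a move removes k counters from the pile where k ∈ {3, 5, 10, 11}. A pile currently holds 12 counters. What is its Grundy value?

1

Build the Grundy sequence with g(k) = mex{g(k−s) : s ∈ {3, 5, 10, 11}, s ≤ k}:
g(0) = mex{} = 0
g(1) = mex{} = 0
g(2) = mex{} = 0
g(3) = mex{0} = 1
g(4) = mex{0} = 1
g(5) = mex{0} = 1
g(6) = mex{0,1} = 2
g(7) = mex{0,1} = 2
g(8) = mex{1} = 0
g(9) = mex{1,2} = 0
g(10) = mex{0,1,2} = 3
g(11) = mex{0,2} = 1
g(12) = mex{0,2} = 1
So g(12) = 1.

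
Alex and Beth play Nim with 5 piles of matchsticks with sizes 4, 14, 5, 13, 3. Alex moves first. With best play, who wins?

Alex wins

Compute the nim-sum pairwise:
4 ⊕ 14 = 10
10 ⊕ 5 = 15
15 ⊕ 13 = 2
2 ⊕ 3 = 1
The nim-sum is 1 ≠ 0, so this is an N-position: the player to move can win; Alex has a winning move.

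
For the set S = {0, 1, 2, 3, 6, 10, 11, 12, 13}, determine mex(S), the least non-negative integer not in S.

The values 0, 1, 2, 3 are all present; 4 is the first non-negative integer missing from the set.

4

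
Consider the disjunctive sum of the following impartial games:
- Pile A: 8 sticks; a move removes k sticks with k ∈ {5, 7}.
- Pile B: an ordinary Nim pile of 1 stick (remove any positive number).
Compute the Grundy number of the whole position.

0

Build the Grundy sequence for pile A with g(k) = mex{g(k−s) : s ∈ {5, 7}, s ≤ k}:
g(0) = mex{} = 0
g(1) = mex{} = 0
g(2) = mex{} = 0
g(3) = mex{} = 0
g(4) = mex{} = 0
g(5) = mex{0} = 1
g(6) = mex{0} = 1
g(7) = mex{0} = 1
g(8) = mex{0} = 1
So g(8) = 1.
Pile B is a plain Nim pile of size 1, so its Grundy value is 1.
By the Sprague-Grundy theorem, the Grundy value of a sum of independent games is the XOR of the component values.
Combined value = 1 XOR 1 = 0.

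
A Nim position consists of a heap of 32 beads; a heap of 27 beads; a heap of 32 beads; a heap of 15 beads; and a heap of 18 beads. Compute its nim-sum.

Compute the nim-sum pairwise:
32 ^ 27 = 59
59 ^ 32 = 27
27 ^ 15 = 20
20 ^ 18 = 6

6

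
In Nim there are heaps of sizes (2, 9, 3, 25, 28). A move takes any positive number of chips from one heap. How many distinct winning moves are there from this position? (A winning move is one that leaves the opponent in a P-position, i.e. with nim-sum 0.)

3

Nim-sum: 2 ⊕ 9 ⊕ 3 ⊕ 25 ⊕ 28 = 13.
The overall nim-sum is X = 13. A heap of size p has a winning move iff p XOR X < p (reduce it to p XOR X).
  2: 2 XOR 13 = 15 ≥ 2 — no move.
  9: 9 XOR 13 = 4 < 9 — winning move (to 4).
  3: 3 XOR 13 = 14 ≥ 3 — no move.
  25: 25 XOR 13 = 20 < 25 — winning move (to 20).
  28: 28 XOR 13 = 17 < 28 — winning move (to 17).
That gives 3 winning moves.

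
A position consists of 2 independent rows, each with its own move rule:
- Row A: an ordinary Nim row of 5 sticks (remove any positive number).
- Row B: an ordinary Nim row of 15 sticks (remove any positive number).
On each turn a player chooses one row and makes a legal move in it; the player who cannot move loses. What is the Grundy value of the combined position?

Row A is a plain Nim row of size 5, so its Grundy value is 5.
Row B is a plain Nim row of size 15, so its Grundy value is 15.
By the Sprague-Grundy theorem, the Grundy value of a sum of independent games is the XOR of the component values.
Combined value = 5 ⊕ 15 = 10.

10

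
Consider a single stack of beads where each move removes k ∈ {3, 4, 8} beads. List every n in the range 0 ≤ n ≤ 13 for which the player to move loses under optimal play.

0, 1, 2, 7, 12, 13

Build the Grundy sequence with g(k) = mex{g(k−s) : s ∈ {3, 4, 8}, s ≤ k}:
g(0) = mex{} = 0
g(1) = mex{} = 0
g(2) = mex{} = 0
g(3) = mex{0} = 1
g(4) = mex{0} = 1
g(5) = mex{0} = 1
g(6) = mex{0,1} = 2
g(7) = mex{1} = 0
g(8) = mex{0,1} = 2
g(9) = mex{0,1,2} = 3
g(10) = mex{0,2} = 1
g(11) = mex{0,1,2} = 3
g(12) = mex{1,2,3} = 0
g(13) = mex{1,3} = 0
The P-positions (g = 0) in 0..13 are 0, 1, 2, 7, 12, 13.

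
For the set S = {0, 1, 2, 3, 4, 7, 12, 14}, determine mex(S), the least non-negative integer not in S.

5

The values 0, 1, 2, 3, 4 are all present; 5 is the first non-negative integer missing from the set.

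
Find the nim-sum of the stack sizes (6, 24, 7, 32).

57

Nim-sum: 6 ^ 24 ^ 7 ^ 32 = 57.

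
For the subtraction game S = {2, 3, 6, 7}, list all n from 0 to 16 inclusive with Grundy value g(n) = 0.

0, 1, 5, 9, 10, 14

Compute g(0), g(1), … for moves {2, 3, 6, 7}:
k:     0  1  2  3  4  5  6  7  8  9 10 11 12 13 14 15 16
g(k):  0  0  1  1  2  0  3  1  2  0  0  1  1  2  0  3  1
The P-positions (g = 0) in 0..16 are 0, 1, 5, 9, 10, 14.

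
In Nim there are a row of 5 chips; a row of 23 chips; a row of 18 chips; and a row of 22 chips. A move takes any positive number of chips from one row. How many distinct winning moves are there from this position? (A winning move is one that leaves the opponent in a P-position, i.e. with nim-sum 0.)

3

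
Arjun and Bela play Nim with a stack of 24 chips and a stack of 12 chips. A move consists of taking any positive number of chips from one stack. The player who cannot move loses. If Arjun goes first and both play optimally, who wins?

Compute the nim-sum pairwise:
24 XOR 12 = 20
The nim-sum is 20 ≠ 0, so this is an N-position: the player to move can win; Arjun has a winning move.

Arjun wins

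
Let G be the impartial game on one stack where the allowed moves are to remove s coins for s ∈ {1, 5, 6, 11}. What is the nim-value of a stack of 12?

Compute g(0), g(1), … for moves {1, 5, 6, 11}:
g(0) = mex{} = 0
g(1) = mex{0} = 1
g(2) = mex{1} = 0
g(3) = mex{0} = 1
g(4) = mex{1} = 0
g(5) = mex{0} = 1
g(6) = mex{0,1} = 2
g(7) = mex{0,1,2} = 3
g(8) = mex{0,1,3} = 2
g(9) = mex{0,1,2} = 3
g(10) = mex{0,1,3} = 2
g(11) = mex{0,1,2} = 3
g(12) = mex{1,2,3} = 0
So g(12) = 0.

0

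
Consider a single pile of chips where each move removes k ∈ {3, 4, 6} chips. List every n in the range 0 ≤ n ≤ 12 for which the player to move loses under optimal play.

0, 1, 2, 9, 10, 11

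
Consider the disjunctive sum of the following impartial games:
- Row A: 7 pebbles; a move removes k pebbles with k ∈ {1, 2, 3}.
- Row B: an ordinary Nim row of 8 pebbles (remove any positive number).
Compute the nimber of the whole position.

11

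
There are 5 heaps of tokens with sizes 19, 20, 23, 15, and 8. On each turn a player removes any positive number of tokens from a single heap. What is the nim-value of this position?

23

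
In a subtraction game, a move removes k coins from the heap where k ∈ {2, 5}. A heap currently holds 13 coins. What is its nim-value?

Compute g(0), g(1), … for moves {2, 5}:
g(0) = mex{} = 0
g(1) = mex{} = 0
g(2) = mex{0} = 1
g(3) = mex{0} = 1
g(4) = mex{1} = 0
g(5) = mex{0,1} = 2
g(6) = mex{0} = 1
g(7) = mex{1,2} = 0
g(8) = mex{1} = 0
g(9) = mex{0} = 1
g(10) = mex{0,2} = 1
g(11) = mex{1} = 0
g(12) = mex{0,1} = 2
g(13) = mex{0} = 1
So g(13) = 1.

1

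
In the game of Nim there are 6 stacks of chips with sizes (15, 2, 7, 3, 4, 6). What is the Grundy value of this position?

11

Compute the nim-sum pairwise:
15 ⊕ 2 = 13
13 ⊕ 7 = 10
10 ⊕ 3 = 9
9 ⊕ 4 = 13
13 ⊕ 6 = 11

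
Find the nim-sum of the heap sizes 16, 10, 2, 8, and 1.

17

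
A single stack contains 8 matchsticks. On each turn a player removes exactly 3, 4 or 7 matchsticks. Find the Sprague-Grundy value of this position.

2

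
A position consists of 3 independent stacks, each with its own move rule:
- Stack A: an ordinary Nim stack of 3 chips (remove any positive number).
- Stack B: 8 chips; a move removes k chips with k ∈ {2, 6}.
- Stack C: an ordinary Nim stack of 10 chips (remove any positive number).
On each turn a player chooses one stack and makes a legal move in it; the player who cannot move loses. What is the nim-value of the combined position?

9

Stack A is a plain Nim stack of size 3, so its Grundy value is 3.
Grundy values for stack B (subtraction set {2, 6}):
g(0) = mex{} = 0
g(1) = mex{} = 0
g(2) = mex{0} = 1
g(3) = mex{0} = 1
g(4) = mex{1} = 0
g(5) = mex{1} = 0
g(6) = mex{0} = 1
g(7) = mex{0} = 1
g(8) = mex{1} = 0
So g(8) = 0.
Stack C is a plain Nim stack of size 10, so its Grundy value is 10.
By the Sprague-Grundy theorem, the Grundy value of a sum of independent games is the XOR of the component values.
Combined value = 3 XOR 0 XOR 10 = 9.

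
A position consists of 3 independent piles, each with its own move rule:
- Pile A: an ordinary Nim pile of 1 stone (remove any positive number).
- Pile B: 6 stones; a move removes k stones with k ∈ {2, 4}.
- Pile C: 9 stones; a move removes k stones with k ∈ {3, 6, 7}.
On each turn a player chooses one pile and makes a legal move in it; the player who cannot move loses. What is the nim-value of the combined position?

2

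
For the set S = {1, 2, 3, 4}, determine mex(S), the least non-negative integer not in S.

0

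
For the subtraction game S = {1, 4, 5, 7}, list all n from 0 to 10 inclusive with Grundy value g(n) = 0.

0, 2, 8, 10

Grundy values for subtraction set {1, 4, 5, 7}:
g(0) = mex{} = 0
g(1) = mex{0} = 1
g(2) = mex{1} = 0
g(3) = mex{0} = 1
g(4) = mex{0,1} = 2
g(5) = mex{0,1,2} = 3
g(6) = mex{0,1,3} = 2
g(7) = mex{0,1,2} = 3
g(8) = mex{1,2,3} = 0
g(9) = mex{0,2,3} = 1
g(10) = mex{1,2,3} = 0
The P-positions (g = 0) in 0..10 are 0, 2, 8, 10.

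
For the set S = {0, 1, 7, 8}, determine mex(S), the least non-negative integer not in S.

2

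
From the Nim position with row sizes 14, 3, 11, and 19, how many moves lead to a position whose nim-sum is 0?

1

Nim-sum: 14 ⊕ 3 ⊕ 11 ⊕ 19 = 21.
The overall nim-sum is X = 21. A row of size p has a winning move iff p XOR X < p (reduce it to p XOR X).
  14: 14 XOR 21 = 27 ≥ 14 — no move.
  3: 3 XOR 21 = 22 ≥ 3 — no move.
  11: 11 XOR 21 = 30 ≥ 11 — no move.
  19: 19 XOR 21 = 6 < 19 — winning move (to 6).
That gives 1 winning move.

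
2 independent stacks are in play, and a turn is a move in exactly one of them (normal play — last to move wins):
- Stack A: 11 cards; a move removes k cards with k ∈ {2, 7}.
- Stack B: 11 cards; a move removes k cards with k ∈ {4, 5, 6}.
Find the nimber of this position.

1

For stack A, compute g(0), g(1), … with moves {2, 7}:
k:     0  1  2  3  4  5  6  7  8  9 10 11
g(k):  0  0  1  1  0  0  1  1  2  0  0  1
So g(11) = 1.
Grundy values for stack B (subtraction set {4, 5, 6}):
k:     0  1  2  3  4  5  6  7  8  9 10 11
g(k):  0  0  0  0  1  1  1  1  2  2  0  0
So g(11) = 0.
By the Sprague-Grundy theorem, the Grundy value of a sum of independent games is the XOR of the component values.
Combined value = 1 ⊕ 0 = 1.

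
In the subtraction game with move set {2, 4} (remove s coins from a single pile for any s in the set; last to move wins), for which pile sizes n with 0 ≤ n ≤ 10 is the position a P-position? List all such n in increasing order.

0, 1, 6, 7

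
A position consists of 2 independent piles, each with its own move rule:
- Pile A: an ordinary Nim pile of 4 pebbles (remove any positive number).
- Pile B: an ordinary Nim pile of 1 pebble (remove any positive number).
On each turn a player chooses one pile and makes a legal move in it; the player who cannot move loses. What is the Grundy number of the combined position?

Pile A is a plain Nim pile of size 4, so its Grundy value is 4.
Pile B is a plain Nim pile of size 1, so its Grundy value is 1.
By the Sprague-Grundy theorem, the Grundy value of a sum of independent games is the XOR of the component values.
Combined value = 4 ⊕ 1 = 5.

5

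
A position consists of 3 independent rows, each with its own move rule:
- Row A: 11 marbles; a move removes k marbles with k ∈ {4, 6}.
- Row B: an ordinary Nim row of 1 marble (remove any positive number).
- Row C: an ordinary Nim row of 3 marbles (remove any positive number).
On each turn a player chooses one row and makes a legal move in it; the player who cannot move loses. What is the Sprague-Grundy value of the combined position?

For row A, compute g(0), g(1), … with moves {4, 6}:
k:     0  1  2  3  4  5  6  7  8  9 10 11
g(k):  0  0  0  0  1  1  1  1  2  2  0  0
So g(11) = 0.
Row B is a plain Nim row of size 1, so its Grundy value is 1.
Row C is a plain Nim row of size 3, so its Grundy value is 3.
By the Sprague-Grundy theorem, the Grundy value of a sum of independent games is the XOR of the component values.
Combined value = 0 XOR 1 XOR 3 = 2.

2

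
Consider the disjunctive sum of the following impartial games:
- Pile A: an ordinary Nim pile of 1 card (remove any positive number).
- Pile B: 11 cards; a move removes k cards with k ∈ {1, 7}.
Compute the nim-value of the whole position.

0

Pile A is a plain Nim pile of size 1, so its Grundy value is 1.
Grundy values for pile B (subtraction set {1, 7}):
g(0) = mex{} = 0
g(1) = mex{0} = 1
g(2) = mex{1} = 0
g(3) = mex{0} = 1
g(4) = mex{1} = 0
g(5) = mex{0} = 1
g(6) = mex{1} = 0
g(7) = mex{0} = 1
g(8) = mex{1} = 0
g(9) = mex{0} = 1
g(10) = mex{1} = 0
g(11) = mex{0} = 1
So g(11) = 1.
The value of a disjunctive sum is the nim-sum of the parts.
Combined value = 1 ⊕ 1 = 0.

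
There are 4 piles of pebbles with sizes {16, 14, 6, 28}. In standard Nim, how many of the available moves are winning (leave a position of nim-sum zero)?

Bitwise XOR of the heap sizes:
  10000  (16)
  01110  (14)
  00110  (6)
  11100  (28)
  -----
  00100  (4)
The overall nim-sum is X = 4. A pile of size p has a winning move iff p XOR X < p (reduce it to p XOR X).
  16: 16 XOR 4 = 20 ≥ 16 — no move.
  14: 14 XOR 4 = 10 < 14 — winning move (to 10).
  6: 6 XOR 4 = 2 < 6 — winning move (to 2).
  28: 28 XOR 4 = 24 < 28 — winning move (to 24).
That gives 3 winning moves.

3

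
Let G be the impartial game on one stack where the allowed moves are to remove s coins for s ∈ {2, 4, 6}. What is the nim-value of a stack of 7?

Build the Grundy sequence with g(k) = mex{g(k−s) : s ∈ {2, 4, 6}, s ≤ k}:
k:     0  1  2  3  4  5  6  7
g(k):  0  0  1  1  2  2  3  3
So g(7) = 3.

3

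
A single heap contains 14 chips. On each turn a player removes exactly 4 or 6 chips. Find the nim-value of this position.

1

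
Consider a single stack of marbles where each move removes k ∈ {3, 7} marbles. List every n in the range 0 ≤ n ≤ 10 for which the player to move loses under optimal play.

0, 1, 2, 6, 10

Build the Grundy sequence with g(k) = mex{g(k−s) : s ∈ {3, 7}, s ≤ k}:
k:     0  1  2  3  4  5  6  7  8  9 10
g(k):  0  0  0  1  1  1  0  2  2  1  0
The P-positions (g = 0) in 0..10 are 0, 1, 2, 6, 10.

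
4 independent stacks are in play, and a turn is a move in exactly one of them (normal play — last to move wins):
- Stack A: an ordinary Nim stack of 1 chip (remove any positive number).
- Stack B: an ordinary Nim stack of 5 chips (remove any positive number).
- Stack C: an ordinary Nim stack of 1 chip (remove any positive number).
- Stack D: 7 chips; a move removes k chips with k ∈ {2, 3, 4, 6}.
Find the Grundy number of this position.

Stack A is a plain Nim stack of size 1, so its Grundy value is 1.
Stack B is a plain Nim stack of size 5, so its Grundy value is 5.
Stack C is a plain Nim stack of size 1, so its Grundy value is 1.
Grundy values for stack D (subtraction set {2, 3, 4, 6}):
g(0) = mex{} = 0
g(1) = mex{} = 0
g(2) = mex{0} = 1
g(3) = mex{0} = 1
g(4) = mex{0,1} = 2
g(5) = mex{0,1} = 2
g(6) = mex{0,1,2} = 3
g(7) = mex{0,1,2} = 3
So g(7) = 3.
The value of a disjunctive sum is the nim-sum of the parts.
Combined value = 1 ⊕ 5 ⊕ 1 ⊕ 3 = 6.

6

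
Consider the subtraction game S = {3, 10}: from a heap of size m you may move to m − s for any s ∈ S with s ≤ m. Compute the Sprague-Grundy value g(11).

1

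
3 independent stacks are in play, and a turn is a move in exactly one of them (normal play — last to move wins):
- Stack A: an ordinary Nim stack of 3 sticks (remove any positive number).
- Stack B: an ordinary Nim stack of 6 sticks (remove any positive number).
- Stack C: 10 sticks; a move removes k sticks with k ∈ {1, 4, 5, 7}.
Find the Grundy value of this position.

Stack A is a plain Nim stack of size 3, so its Grundy value is 3.
Stack B is a plain Nim stack of size 6, so its Grundy value is 6.
For stack C, compute g(0), g(1), … with moves {1, 4, 5, 7}:
g(0) = mex{} = 0
g(1) = mex{0} = 1
g(2) = mex{1} = 0
g(3) = mex{0} = 1
g(4) = mex{0,1} = 2
g(5) = mex{0,1,2} = 3
g(6) = mex{0,1,3} = 2
g(7) = mex{0,1,2} = 3
g(8) = mex{1,2,3} = 0
g(9) = mex{0,2,3} = 1
g(10) = mex{1,2,3} = 0
So g(10) = 0.
The value of a disjunctive sum is the nim-sum of the parts.
Combined value = 3 XOR 6 XOR 0 = 5.

5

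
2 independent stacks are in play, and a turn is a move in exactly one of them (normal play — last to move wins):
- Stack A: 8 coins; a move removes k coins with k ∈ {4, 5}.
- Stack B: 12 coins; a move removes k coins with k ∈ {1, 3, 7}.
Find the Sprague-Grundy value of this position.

2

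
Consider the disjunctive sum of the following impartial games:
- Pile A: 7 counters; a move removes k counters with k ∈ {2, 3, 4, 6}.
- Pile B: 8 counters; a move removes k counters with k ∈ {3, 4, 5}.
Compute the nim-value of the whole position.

3

Build the Grundy sequence for pile A with g(k) = mex{g(k−s) : s ∈ {2, 3, 4, 6}, s ≤ k}:
k:     0  1  2  3  4  5  6  7
g(k):  0  0  1  1  2  2  3  3
So g(7) = 3.
For pile B, compute g(0), g(1), … with moves {3, 4, 5}:
k:     0  1  2  3  4  5  6  7  8
g(k):  0  0  0  1  1  1  2  2  0
So g(8) = 0.
By the Sprague-Grundy theorem, the Grundy value of a sum of independent games is the XOR of the component values.
Combined value = 3 XOR 0 = 3.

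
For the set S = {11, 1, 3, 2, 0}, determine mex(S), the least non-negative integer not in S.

The values 0, 1, 2, 3 are all present; 4 is the first non-negative integer missing from the set.

4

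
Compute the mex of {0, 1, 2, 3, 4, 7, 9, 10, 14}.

5

The values 0, 1, 2, 3, 4 are all present; 5 is the first non-negative integer missing from the set.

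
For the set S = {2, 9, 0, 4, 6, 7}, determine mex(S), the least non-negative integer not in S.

0 is in the set but 1 is not, so the mex is 1.

1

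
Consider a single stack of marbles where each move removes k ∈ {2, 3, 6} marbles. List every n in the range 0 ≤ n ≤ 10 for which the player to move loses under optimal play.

0, 1, 5, 9, 10

Compute g(0), g(1), … for moves {2, 3, 6}:
g(0) = mex{} = 0
g(1) = mex{} = 0
g(2) = mex{0} = 1
g(3) = mex{0} = 1
g(4) = mex{0,1} = 2
g(5) = mex{1} = 0
g(6) = mex{0,1,2} = 3
g(7) = mex{0,2} = 1
g(8) = mex{0,1,3} = 2
g(9) = mex{1,3} = 0
g(10) = mex{1,2} = 0
The P-positions (g = 0) in 0..10 are 0, 1, 5, 9, 10.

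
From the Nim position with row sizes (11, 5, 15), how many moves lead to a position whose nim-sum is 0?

3

Compute the nim-sum pairwise:
11 ^ 5 = 14
14 ^ 15 = 1
The overall nim-sum is X = 1. A row of size p has a winning move iff p XOR X < p (reduce it to p XOR X).
  11: 11 XOR 1 = 10 < 11 — winning move (to 10).
  5: 5 XOR 1 = 4 < 5 — winning move (to 4).
  15: 15 XOR 1 = 14 < 15 — winning move (to 14).
That gives 3 winning moves.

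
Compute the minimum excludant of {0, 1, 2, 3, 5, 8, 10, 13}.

The values 0, 1, 2, 3 are all present; 4 is the first non-negative integer missing from the set.

4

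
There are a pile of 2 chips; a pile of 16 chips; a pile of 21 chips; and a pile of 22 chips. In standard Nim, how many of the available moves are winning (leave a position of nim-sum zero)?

3

Compute the nim-sum pairwise:
2 ^ 16 = 18
18 ^ 21 = 7
7 ^ 22 = 17
The overall nim-sum is X = 17. A pile of size p has a winning move iff p XOR X < p (reduce it to p XOR X).
  2: 2 XOR 17 = 19 ≥ 2 — no move.
  16: 16 XOR 17 = 1 < 16 — winning move (to 1).
  21: 21 XOR 17 = 4 < 21 — winning move (to 4).
  22: 22 XOR 17 = 7 < 22 — winning move (to 7).
That gives 3 winning moves.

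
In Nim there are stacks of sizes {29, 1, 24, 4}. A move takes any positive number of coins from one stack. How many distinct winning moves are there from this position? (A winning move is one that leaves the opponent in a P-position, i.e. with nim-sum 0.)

0

Bitwise XOR of the heap sizes:
  11101  (29)
  00001  (1)
  11000  (24)
  00100  (4)
  -----
  00000  (0)
The nim-sum is already 0, so every move leaves a nonzero nim-sum — there are no winning moves.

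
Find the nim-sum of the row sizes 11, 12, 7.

0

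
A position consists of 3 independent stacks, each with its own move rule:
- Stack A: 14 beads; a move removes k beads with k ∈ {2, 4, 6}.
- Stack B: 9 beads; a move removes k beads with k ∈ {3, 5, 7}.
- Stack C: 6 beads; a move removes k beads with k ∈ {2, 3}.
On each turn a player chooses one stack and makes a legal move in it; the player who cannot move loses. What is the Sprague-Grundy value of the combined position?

0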